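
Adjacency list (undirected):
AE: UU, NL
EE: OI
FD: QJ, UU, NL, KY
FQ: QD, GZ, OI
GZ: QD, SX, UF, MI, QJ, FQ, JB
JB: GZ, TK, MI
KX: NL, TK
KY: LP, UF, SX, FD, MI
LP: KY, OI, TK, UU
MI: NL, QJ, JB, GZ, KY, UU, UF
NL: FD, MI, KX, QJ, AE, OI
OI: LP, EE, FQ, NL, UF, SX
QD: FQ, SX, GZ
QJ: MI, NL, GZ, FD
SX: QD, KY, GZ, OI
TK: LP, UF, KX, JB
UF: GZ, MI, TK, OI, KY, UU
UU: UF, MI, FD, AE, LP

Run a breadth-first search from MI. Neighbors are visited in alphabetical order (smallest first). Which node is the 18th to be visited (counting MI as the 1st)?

EE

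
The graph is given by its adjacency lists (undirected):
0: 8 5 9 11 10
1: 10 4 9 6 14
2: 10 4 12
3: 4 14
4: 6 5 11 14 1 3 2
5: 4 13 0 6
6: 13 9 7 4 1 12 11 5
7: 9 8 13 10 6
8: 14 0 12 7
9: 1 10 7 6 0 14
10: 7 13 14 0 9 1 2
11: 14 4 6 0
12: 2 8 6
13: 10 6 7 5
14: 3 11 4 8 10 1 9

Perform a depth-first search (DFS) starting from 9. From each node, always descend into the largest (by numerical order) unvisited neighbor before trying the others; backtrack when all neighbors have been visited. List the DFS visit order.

9, 14, 11, 6, 13, 10, 7, 8, 12, 2, 4, 5, 0, 3, 1

Visit 9
9 → 14
14 → 11
11 → 6
6 → 13
13 → 10
10 → 7
7 → 8
8 → 12
12 → 2
2 → 4
4 → 5
5 → 0
4 → 3
4 → 1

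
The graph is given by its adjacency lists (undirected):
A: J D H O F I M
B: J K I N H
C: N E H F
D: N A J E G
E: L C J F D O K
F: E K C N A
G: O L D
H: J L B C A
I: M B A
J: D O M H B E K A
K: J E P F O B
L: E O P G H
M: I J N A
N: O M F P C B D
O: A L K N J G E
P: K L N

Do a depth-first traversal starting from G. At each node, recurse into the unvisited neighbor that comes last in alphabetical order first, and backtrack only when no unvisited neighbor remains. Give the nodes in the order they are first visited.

Visit G
G → O
O → N
N → P
P → L
L → H
H → J
J → M
M → I
I → B
B → K
K → F
F → E
E → D
D → A
E → C

G -> O -> N -> P -> L -> H -> J -> M -> I -> B -> K -> F -> E -> D -> A -> C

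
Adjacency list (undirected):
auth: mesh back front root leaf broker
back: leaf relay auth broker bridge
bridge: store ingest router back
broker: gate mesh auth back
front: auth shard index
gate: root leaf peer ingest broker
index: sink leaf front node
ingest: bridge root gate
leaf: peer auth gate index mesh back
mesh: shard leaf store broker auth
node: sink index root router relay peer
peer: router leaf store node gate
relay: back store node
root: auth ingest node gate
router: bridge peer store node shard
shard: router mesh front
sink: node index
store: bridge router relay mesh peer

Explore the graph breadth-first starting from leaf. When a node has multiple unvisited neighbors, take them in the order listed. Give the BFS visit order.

leaf, peer, auth, gate, index, mesh, back, router, store, node, front, root, broker, ingest, sink, shard, relay, bridge

Visit leaf; enqueue peer, auth, gate, index, mesh, back → queue [peer, auth, gate, index, mesh, back]
Visit peer; enqueue router, store, node → queue [auth, gate, index, mesh, back, router, store, node]
Visit auth; enqueue front, root, broker → queue [gate, index, mesh, back, router, store, node, front, root, broker]
Visit gate; enqueue ingest → queue [index, mesh, back, router, store, node, front, root, broker, ingest]
Visit index; enqueue sink → queue [mesh, back, router, store, node, front, root, broker, ingest, sink]
Visit mesh; enqueue shard → queue [back, router, store, node, front, root, broker, ingest, sink, shard]
Visit back; enqueue relay, bridge → queue [router, store, node, front, root, broker, ingest, sink, shard, relay, bridge]
Visit router → queue [store, node, front, root, broker, ingest, sink, shard, relay, bridge]
Visit store → queue [node, front, root, broker, ingest, sink, shard, relay, bridge]
Visit node → queue [front, root, broker, ingest, sink, shard, relay, bridge]
Visit front → queue [root, broker, ingest, sink, shard, relay, bridge]
Visit root → queue [broker, ingest, sink, shard, relay, bridge]
Visit broker → queue [ingest, sink, shard, relay, bridge]
Visit ingest → queue [sink, shard, relay, bridge]
Visit sink → queue [shard, relay, bridge]
Visit shard → queue [relay, bridge]
Visit relay → queue [bridge]
Visit bridge → queue []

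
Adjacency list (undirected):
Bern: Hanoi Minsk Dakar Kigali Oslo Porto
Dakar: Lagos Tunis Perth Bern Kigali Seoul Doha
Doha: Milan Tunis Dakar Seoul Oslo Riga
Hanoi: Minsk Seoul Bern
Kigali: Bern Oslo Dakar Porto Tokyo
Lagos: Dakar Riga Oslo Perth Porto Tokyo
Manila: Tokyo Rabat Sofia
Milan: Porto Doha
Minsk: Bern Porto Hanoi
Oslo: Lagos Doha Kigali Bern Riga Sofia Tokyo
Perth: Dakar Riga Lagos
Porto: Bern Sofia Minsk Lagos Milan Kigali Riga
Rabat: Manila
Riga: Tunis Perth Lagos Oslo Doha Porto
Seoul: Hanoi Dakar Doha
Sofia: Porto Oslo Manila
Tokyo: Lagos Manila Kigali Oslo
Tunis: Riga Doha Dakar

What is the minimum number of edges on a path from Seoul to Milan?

2

Level 0: Seoul
Level 1: Dakar, Doha, Hanoi
Level 2: Bern, Kigali, Lagos, Milan, Minsk, Oslo, Perth, Riga, Tunis
Level 3: Porto, Sofia, Tokyo
Level 4: Manila
Level 5: Rabat
Milan first appears at level 2.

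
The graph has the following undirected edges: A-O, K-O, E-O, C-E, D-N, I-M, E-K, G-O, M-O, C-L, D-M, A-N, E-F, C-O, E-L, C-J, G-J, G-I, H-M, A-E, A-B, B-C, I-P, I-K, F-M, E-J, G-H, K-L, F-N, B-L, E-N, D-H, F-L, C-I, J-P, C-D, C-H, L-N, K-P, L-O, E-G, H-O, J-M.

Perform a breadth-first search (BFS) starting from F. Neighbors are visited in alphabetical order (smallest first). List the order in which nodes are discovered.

F E L M N A C G J K O B D H I P

Visit F; enqueue E, L, M, N → queue [E, L, M, N]
Visit E; enqueue A, C, G, J, K, O → queue [L, M, N, A, C, G, J, K, O]
Visit L; enqueue B → queue [M, N, A, C, G, J, K, O, B]
Visit M; enqueue D, H, I → queue [N, A, C, G, J, K, O, B, D, H, I]
Visit N → queue [A, C, G, J, K, O, B, D, H, I]
Visit A → queue [C, G, J, K, O, B, D, H, I]
Visit C → queue [G, J, K, O, B, D, H, I]
Visit G → queue [J, K, O, B, D, H, I]
Visit J; enqueue P → queue [K, O, B, D, H, I, P]
Visit K → queue [O, B, D, H, I, P]
Visit O → queue [B, D, H, I, P]
Visit B → queue [D, H, I, P]
Visit D → queue [H, I, P]
Visit H → queue [I, P]
Visit I → queue [P]
Visit P → queue []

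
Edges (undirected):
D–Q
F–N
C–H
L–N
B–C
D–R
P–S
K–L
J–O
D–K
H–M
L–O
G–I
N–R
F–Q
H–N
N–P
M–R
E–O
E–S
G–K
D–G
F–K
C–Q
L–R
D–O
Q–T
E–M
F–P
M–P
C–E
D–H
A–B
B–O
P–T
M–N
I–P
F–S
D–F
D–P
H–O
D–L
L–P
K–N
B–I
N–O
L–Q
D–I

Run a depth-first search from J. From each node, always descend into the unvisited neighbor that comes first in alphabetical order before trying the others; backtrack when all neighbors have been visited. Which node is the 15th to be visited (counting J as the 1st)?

L

Visit J
J → O
O → B
B → A
B → C
C → E
E → M
M → H
H → D
D → F
F → K
K → G
G → I
I → P
P → L
L → N
N → R
L → Q
Q → T
P → S

Visit order: J, O, B, A, C, E, M, H, D, F, K, G, I, P, L, N, R, Q, T, S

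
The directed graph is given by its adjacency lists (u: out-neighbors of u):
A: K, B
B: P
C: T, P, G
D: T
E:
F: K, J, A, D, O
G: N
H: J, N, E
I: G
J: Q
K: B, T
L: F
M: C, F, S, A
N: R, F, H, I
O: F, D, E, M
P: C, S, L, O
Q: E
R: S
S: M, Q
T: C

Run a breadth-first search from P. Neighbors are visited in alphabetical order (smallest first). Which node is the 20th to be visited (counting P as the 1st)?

Visit P; enqueue C, L, O, S → queue [C, L, O, S]
Visit C; enqueue G, T → queue [L, O, S, G, T]
Visit L; enqueue F → queue [O, S, G, T, F]
Visit O; enqueue D, E, M → queue [S, G, T, F, D, E, M]
Visit S; enqueue Q → queue [G, T, F, D, E, M, Q]
Visit G; enqueue N → queue [T, F, D, E, M, Q, N]
Visit T → queue [F, D, E, M, Q, N]
Visit F; enqueue A, J, K → queue [D, E, M, Q, N, A, J, K]
Visit D → queue [E, M, Q, N, A, J, K]
Visit E → queue [M, Q, N, A, J, K]
Visit M → queue [Q, N, A, J, K]
Visit Q → queue [N, A, J, K]
Visit N; enqueue H, I, R → queue [A, J, K, H, I, R]
Visit A; enqueue B → queue [J, K, H, I, R, B]
Visit J → queue [K, H, I, R, B]
Visit K → queue [H, I, R, B]
Visit H → queue [I, R, B]
Visit I → queue [R, B]
Visit R → queue [B]
Visit B → queue []

Visit order: P, C, L, O, S, G, T, F, D, E, M, Q, N, A, J, K, H, I, R, B

B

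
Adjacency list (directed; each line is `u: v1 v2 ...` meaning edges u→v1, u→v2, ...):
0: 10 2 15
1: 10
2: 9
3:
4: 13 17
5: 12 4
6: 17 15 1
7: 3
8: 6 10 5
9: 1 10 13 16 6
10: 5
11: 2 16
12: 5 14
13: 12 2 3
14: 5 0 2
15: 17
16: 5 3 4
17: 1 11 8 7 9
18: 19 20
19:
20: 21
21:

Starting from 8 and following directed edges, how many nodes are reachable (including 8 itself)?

18

BFS from 8 visits: 8, 6, 10, 5, 17, 15, 1, 12, 4, 11, 7, 9, 14, 13, 2, 16, 3, 0
Reachable nodes: 18 of 22 total.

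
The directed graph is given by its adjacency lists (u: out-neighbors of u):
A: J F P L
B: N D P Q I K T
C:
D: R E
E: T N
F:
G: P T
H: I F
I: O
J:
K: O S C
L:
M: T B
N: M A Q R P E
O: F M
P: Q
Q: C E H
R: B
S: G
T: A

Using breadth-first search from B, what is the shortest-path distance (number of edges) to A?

2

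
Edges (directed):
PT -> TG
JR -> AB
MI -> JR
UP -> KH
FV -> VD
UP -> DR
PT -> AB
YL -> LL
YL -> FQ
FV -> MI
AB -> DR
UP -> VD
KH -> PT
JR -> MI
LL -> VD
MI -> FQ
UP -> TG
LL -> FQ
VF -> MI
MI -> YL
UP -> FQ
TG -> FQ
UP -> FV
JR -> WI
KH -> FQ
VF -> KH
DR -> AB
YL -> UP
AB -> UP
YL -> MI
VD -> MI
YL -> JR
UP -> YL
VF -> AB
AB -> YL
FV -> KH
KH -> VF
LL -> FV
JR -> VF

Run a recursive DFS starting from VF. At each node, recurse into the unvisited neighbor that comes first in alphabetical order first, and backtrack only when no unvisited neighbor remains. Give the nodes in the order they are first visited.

VF -> AB -> DR -> UP -> FQ -> FV -> KH -> PT -> TG -> MI -> JR -> WI -> YL -> LL -> VD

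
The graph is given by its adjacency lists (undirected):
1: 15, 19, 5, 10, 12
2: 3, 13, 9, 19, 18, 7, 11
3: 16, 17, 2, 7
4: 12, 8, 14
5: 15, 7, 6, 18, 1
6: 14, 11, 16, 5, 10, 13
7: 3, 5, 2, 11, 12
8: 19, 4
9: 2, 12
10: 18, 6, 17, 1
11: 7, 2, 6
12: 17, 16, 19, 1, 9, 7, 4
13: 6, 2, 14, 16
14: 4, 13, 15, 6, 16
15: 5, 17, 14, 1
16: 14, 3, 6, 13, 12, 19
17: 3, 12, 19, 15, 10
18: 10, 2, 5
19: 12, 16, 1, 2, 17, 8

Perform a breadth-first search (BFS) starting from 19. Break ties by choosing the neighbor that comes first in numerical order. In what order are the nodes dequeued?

Visit 19; enqueue 1, 2, 8, 12, 16, 17 → queue [1, 2, 8, 12, 16, 17]
Visit 1; enqueue 5, 10, 15 → queue [2, 8, 12, 16, 17, 5, 10, 15]
Visit 2; enqueue 3, 7, 9, 11, 13, 18 → queue [8, 12, 16, 17, 5, 10, 15, 3, 7, 9, 11, 13, 18]
Visit 8; enqueue 4 → queue [12, 16, 17, 5, 10, 15, 3, 7, 9, 11, 13, 18, 4]
Visit 12 → queue [16, 17, 5, 10, 15, 3, 7, 9, 11, 13, 18, 4]
Visit 16; enqueue 6, 14 → queue [17, 5, 10, 15, 3, 7, 9, 11, 13, 18, 4, 6, 14]
Visit 17 → queue [5, 10, 15, 3, 7, 9, 11, 13, 18, 4, 6, 14]
Visit 5 → queue [10, 15, 3, 7, 9, 11, 13, 18, 4, 6, 14]
Visit 10 → queue [15, 3, 7, 9, 11, 13, 18, 4, 6, 14]
Visit 15 → queue [3, 7, 9, 11, 13, 18, 4, 6, 14]
Visit 3 → queue [7, 9, 11, 13, 18, 4, 6, 14]
Visit 7 → queue [9, 11, 13, 18, 4, 6, 14]
Visit 9 → queue [11, 13, 18, 4, 6, 14]
Visit 11 → queue [13, 18, 4, 6, 14]
Visit 13 → queue [18, 4, 6, 14]
Visit 18 → queue [4, 6, 14]
Visit 4 → queue [6, 14]
Visit 6 → queue [14]
Visit 14 → queue []

19 1 2 8 12 16 17 5 10 15 3 7 9 11 13 18 4 6 14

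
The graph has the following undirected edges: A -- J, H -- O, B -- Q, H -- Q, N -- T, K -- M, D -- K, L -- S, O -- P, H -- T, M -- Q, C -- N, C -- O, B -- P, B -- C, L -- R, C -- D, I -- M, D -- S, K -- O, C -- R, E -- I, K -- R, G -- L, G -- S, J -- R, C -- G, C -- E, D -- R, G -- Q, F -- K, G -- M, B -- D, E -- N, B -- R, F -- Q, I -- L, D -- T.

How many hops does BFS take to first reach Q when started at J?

Level 0: J
Level 1: A, R
Level 2: B, C, D, K, L
Level 3: E, F, G, I, M, N, O, P, Q, S, T
Level 4: H
Q first appears at level 3.

3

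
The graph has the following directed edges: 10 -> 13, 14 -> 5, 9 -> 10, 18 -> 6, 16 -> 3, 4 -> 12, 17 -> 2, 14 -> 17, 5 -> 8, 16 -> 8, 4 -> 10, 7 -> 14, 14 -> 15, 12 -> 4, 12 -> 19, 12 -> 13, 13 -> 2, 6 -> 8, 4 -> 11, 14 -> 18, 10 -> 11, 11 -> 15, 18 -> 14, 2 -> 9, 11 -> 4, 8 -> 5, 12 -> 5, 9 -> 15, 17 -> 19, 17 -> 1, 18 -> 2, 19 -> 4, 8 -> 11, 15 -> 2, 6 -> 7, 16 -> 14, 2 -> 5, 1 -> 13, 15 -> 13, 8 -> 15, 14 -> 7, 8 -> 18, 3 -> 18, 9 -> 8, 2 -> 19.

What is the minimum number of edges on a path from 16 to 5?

2

Level 0: 16
Level 1: 3, 8, 14
Level 2: 5, 7, 11, 15, 17, 18
Level 3: 1, 2, 4, 6, 13, 19
Level 4: 9, 10, 12
5 first appears at level 2.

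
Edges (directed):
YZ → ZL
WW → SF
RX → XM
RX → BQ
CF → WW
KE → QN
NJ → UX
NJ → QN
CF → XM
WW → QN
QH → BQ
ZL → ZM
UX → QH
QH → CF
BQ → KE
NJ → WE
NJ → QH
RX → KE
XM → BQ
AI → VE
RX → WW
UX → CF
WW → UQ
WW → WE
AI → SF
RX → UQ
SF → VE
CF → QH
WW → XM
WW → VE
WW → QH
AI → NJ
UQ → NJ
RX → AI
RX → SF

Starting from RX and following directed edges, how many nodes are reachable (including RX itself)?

BFS from RX visits: RX, XM, WW, UQ, SF, KE, BQ, AI, WE, VE, QN, QH, NJ, CF, UX
Reachable nodes: 15 of 18 total.

15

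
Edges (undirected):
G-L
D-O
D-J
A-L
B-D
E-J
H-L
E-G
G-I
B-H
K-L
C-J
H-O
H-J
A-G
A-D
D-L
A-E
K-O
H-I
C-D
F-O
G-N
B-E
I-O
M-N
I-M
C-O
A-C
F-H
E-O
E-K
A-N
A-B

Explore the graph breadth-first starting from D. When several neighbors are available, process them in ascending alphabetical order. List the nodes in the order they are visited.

D, A, B, C, J, L, O, E, G, N, H, K, F, I, M

Visit D; enqueue A, B, C, J, L, O → queue [A, B, C, J, L, O]
Visit A; enqueue E, G, N → queue [B, C, J, L, O, E, G, N]
Visit B; enqueue H → queue [C, J, L, O, E, G, N, H]
Visit C → queue [J, L, O, E, G, N, H]
Visit J → queue [L, O, E, G, N, H]
Visit L; enqueue K → queue [O, E, G, N, H, K]
Visit O; enqueue F, I → queue [E, G, N, H, K, F, I]
Visit E → queue [G, N, H, K, F, I]
Visit G → queue [N, H, K, F, I]
Visit N; enqueue M → queue [H, K, F, I, M]
Visit H → queue [K, F, I, M]
Visit K → queue [F, I, M]
Visit F → queue [I, M]
Visit I → queue [M]
Visit M → queue []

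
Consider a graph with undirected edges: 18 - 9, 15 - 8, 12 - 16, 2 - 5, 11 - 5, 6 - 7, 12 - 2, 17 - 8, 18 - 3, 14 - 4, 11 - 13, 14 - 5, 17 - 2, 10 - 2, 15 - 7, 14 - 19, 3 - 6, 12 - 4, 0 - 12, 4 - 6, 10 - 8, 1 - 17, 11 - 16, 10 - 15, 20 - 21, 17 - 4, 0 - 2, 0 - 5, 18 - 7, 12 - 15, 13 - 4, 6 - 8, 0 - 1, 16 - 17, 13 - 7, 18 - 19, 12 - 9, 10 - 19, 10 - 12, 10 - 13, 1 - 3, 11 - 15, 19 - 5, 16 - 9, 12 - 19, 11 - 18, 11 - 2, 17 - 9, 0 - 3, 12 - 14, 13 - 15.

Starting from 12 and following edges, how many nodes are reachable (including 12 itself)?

20

BFS from 12 visits: 12, 0, 2, 4, 9, 10, 14, 15, 16, 19, 1, 3, 5, 11, 17, 6, 13, 18, 8, 7
Reachable nodes: 20 of 22 total.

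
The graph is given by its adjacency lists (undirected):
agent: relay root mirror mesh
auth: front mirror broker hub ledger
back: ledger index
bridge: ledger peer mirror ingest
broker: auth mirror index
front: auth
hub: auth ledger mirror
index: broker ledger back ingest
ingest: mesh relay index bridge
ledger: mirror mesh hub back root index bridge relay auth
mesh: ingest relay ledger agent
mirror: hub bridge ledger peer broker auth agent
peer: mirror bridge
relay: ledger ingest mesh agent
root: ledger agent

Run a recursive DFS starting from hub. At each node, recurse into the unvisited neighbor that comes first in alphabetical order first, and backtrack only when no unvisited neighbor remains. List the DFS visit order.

Visit hub
hub → auth
auth → broker
broker → index
index → back
back → ledger
ledger → bridge
bridge → ingest
ingest → mesh
mesh → agent
agent → mirror
mirror → peer
agent → relay
agent → root
auth → front

hub -> auth -> broker -> index -> back -> ledger -> bridge -> ingest -> mesh -> agent -> mirror -> peer -> relay -> root -> front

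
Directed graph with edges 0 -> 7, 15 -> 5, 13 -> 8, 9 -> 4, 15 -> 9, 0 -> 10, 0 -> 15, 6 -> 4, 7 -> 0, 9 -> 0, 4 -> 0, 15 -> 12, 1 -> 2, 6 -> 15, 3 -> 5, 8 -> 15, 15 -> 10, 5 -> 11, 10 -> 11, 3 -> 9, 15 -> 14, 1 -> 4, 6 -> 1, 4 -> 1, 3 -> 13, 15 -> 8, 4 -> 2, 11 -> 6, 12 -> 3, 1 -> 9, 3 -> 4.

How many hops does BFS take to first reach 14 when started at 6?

Level 0: 6
Level 1: 1, 4, 15
Level 2: 0, 2, 5, 8, 9, 10, 12, 14
Level 3: 3, 7, 11
Level 4: 13
14 first appears at level 2.

2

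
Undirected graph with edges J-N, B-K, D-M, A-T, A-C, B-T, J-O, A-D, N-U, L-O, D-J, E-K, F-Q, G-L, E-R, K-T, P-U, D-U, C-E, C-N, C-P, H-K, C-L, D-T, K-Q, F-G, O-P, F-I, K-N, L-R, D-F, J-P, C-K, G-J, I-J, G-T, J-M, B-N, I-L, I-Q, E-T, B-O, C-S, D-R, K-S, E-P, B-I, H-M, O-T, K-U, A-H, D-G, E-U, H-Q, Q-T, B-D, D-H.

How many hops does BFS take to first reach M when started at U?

Level 0: U
Level 1: D, E, K, N, P
Level 2: A, B, C, F, G, H, J, M, O, Q, R, S, T
Level 3: I, L
M first appears at level 2.

2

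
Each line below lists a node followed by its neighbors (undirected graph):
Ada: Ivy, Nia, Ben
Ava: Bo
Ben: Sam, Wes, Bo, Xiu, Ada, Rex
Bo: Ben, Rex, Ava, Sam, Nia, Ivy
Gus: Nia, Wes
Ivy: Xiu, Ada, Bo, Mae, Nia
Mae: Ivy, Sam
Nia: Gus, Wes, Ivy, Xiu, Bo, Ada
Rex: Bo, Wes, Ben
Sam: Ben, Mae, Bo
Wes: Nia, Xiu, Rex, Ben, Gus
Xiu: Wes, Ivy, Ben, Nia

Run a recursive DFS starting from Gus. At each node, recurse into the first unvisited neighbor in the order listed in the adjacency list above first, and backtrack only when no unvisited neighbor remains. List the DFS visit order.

Visit Gus
Gus → Nia
Nia → Wes
Wes → Xiu
Xiu → Ivy
Ivy → Ada
Ada → Ben
Ben → Sam
Sam → Mae
Sam → Bo
Bo → Rex
Bo → Ava

Gus -> Nia -> Wes -> Xiu -> Ivy -> Ada -> Ben -> Sam -> Mae -> Bo -> Rex -> Ava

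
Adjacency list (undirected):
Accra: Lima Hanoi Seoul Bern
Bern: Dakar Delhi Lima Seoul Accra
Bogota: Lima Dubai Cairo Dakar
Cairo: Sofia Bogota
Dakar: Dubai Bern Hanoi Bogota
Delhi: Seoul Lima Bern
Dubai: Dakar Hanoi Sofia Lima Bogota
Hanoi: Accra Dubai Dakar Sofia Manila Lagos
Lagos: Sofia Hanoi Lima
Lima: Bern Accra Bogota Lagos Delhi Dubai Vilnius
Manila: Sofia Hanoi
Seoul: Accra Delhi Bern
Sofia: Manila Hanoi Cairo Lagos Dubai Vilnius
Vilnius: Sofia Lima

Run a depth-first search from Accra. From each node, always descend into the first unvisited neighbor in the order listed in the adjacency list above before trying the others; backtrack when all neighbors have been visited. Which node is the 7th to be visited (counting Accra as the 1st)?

Sofia

Visit Accra
Accra → Lima
Lima → Bern
Bern → Dakar
Dakar → Dubai
Dubai → Hanoi
Hanoi → Sofia
Sofia → Manila
Sofia → Cairo
Cairo → Bogota
Sofia → Lagos
Sofia → Vilnius
Bern → Delhi
Delhi → Seoul

Visit order: Accra, Lima, Bern, Dakar, Dubai, Hanoi, Sofia, Manila, Cairo, Bogota, Lagos, Vilnius, Delhi, Seoul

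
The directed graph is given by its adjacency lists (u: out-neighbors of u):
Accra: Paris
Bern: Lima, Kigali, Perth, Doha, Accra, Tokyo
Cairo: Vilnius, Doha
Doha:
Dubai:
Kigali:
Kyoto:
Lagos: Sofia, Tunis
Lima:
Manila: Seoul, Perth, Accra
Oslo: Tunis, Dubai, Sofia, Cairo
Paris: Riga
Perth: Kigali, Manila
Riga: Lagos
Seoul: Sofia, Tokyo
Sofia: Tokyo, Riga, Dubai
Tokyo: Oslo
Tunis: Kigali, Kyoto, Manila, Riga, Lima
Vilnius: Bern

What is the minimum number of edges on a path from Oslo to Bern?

Level 0: Oslo
Level 1: Cairo, Dubai, Sofia, Tunis
Level 2: Doha, Kigali, Kyoto, Lima, Manila, Riga, Tokyo, Vilnius
Level 3: Accra, Bern, Lagos, Perth, Seoul
Level 4: Paris
Bern first appears at level 3.

3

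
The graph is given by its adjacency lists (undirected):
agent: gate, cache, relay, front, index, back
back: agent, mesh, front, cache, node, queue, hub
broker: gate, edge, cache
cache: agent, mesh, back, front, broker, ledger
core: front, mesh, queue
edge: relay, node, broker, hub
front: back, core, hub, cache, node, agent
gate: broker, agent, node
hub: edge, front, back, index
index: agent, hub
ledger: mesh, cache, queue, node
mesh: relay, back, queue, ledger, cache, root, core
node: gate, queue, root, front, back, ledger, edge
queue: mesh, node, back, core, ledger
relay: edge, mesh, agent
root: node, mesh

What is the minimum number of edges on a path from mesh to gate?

Level 0: mesh
Level 1: back, cache, core, ledger, queue, relay, root
Level 2: agent, broker, edge, front, hub, node
Level 3: gate, index
gate first appears at level 3.

3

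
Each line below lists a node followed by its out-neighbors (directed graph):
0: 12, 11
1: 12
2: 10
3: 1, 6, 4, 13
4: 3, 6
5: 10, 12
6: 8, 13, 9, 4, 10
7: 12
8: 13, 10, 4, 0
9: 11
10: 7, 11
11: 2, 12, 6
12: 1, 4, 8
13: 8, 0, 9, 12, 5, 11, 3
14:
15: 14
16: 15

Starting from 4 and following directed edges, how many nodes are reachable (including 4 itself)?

14

BFS from 4 visits: 4, 6, 3, 13, 10, 9, 8, 1, 12, 11, 5, 0, 7, 2
Reachable nodes: 14 of 17 total.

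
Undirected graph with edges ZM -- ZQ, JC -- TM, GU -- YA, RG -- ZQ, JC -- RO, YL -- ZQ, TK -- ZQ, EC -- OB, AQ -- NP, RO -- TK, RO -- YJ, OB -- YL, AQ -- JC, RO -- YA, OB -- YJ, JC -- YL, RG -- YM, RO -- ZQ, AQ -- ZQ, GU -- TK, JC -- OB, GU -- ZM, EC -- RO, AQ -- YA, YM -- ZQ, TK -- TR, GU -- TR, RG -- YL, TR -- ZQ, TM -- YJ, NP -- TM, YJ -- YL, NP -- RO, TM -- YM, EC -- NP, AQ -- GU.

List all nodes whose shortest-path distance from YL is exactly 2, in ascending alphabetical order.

Level 0: YL
Level 1: JC, OB, RG, YJ, ZQ
Level 2: AQ, EC, RO, TK, TM, TR, YM, ZM
Level 3: GU, NP, YA

AQ, EC, RO, TK, TM, TR, YM, ZM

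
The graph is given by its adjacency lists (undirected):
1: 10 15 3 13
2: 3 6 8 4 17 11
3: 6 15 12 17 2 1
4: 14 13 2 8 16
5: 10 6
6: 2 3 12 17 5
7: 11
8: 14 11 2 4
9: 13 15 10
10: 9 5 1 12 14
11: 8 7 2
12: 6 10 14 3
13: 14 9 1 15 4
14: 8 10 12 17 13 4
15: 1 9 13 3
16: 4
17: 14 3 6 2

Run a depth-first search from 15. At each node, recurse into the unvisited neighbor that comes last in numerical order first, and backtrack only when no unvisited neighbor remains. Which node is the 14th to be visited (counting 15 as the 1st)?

8

Visit 15
15 → 13
13 → 14
14 → 17
17 → 6
6 → 12
12 → 10
10 → 9
10 → 5
10 → 1
1 → 3
3 → 2
2 → 11
11 → 8
8 → 4
4 → 16
11 → 7

Visit order: 15, 13, 14, 17, 6, 12, 10, 9, 5, 1, 3, 2, 11, 8, 4, 16, 7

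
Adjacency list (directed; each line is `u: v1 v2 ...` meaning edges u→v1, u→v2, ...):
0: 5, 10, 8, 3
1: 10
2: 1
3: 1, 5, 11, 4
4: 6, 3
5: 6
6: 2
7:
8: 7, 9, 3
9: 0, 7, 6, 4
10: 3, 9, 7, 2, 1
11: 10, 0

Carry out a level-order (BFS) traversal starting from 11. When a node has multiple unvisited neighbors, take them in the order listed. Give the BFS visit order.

11 -> 10 -> 0 -> 3 -> 9 -> 7 -> 2 -> 1 -> 5 -> 8 -> 4 -> 6

Visit 11; enqueue 10, 0 → queue [10, 0]
Visit 10; enqueue 3, 9, 7, 2, 1 → queue [0, 3, 9, 7, 2, 1]
Visit 0; enqueue 5, 8 → queue [3, 9, 7, 2, 1, 5, 8]
Visit 3; enqueue 4 → queue [9, 7, 2, 1, 5, 8, 4]
Visit 9; enqueue 6 → queue [7, 2, 1, 5, 8, 4, 6]
Visit 7 → queue [2, 1, 5, 8, 4, 6]
Visit 2 → queue [1, 5, 8, 4, 6]
Visit 1 → queue [5, 8, 4, 6]
Visit 5 → queue [8, 4, 6]
Visit 8 → queue [4, 6]
Visit 4 → queue [6]
Visit 6 → queue []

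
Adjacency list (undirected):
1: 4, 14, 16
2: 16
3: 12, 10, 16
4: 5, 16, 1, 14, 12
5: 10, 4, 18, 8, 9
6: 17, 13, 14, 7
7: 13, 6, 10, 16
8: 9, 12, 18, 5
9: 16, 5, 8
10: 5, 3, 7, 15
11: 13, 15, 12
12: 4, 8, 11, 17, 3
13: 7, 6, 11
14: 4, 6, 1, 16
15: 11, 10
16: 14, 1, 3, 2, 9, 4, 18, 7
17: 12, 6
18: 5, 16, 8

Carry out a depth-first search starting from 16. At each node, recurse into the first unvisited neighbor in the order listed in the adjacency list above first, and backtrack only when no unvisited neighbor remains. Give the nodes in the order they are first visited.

16 14 4 5 10 3 12 8 9 18 11 13 7 6 17 15 1 2

Visit 16
16 → 14
14 → 4
4 → 5
5 → 10
10 → 3
3 → 12
12 → 8
8 → 9
8 → 18
12 → 11
11 → 13
13 → 7
7 → 6
6 → 17
11 → 15
4 → 1
16 → 2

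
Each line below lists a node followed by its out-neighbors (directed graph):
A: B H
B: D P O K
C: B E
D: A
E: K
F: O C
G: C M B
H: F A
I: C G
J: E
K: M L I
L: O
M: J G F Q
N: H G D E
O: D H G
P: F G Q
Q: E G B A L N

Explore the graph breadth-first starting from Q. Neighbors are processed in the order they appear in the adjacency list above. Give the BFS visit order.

Visit Q; enqueue E, G, B, A, L, N → queue [E, G, B, A, L, N]
Visit E; enqueue K → queue [G, B, A, L, N, K]
Visit G; enqueue C, M → queue [B, A, L, N, K, C, M]
Visit B; enqueue D, P, O → queue [A, L, N, K, C, M, D, P, O]
Visit A; enqueue H → queue [L, N, K, C, M, D, P, O, H]
Visit L → queue [N, K, C, M, D, P, O, H]
Visit N → queue [K, C, M, D, P, O, H]
Visit K; enqueue I → queue [C, M, D, P, O, H, I]
Visit C → queue [M, D, P, O, H, I]
Visit M; enqueue J, F → queue [D, P, O, H, I, J, F]
Visit D → queue [P, O, H, I, J, F]
Visit P → queue [O, H, I, J, F]
Visit O → queue [H, I, J, F]
Visit H → queue [I, J, F]
Visit I → queue [J, F]
Visit J → queue [F]
Visit F → queue []

Q → E → G → B → A → L → N → K → C → M → D → P → O → H → I → J → F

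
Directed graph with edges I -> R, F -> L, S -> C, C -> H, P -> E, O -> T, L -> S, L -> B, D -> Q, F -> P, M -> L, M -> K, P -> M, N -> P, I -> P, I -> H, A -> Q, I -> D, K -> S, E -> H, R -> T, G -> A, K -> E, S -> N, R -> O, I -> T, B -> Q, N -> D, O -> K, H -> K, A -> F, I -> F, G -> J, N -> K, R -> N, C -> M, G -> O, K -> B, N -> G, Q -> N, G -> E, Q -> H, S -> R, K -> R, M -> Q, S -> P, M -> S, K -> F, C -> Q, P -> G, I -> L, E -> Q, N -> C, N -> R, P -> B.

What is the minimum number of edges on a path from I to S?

Level 0: I
Level 1: D, F, H, L, P, R, T
Level 2: B, E, G, K, M, N, O, Q, S
Level 3: A, C, J
S first appears at level 2.

2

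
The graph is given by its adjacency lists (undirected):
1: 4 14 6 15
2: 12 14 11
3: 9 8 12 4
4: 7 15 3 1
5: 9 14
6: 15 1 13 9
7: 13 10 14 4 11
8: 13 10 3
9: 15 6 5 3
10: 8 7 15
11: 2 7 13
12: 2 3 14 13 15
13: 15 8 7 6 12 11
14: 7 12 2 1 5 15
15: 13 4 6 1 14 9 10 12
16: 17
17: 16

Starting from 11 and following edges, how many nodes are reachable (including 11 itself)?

15

BFS from 11 visits: 11, 2, 7, 13, 12, 14, 10, 4, 15, 8, 6, 3, 1, 5, 9
Reachable nodes: 15 of 17 total.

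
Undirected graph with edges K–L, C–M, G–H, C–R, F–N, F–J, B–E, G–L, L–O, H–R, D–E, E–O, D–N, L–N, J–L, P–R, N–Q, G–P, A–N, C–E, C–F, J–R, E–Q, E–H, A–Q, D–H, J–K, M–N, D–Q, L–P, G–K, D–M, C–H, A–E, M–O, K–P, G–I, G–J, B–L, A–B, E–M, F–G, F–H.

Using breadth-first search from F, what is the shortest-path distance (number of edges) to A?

2

Level 0: F
Level 1: C, G, H, J, N
Level 2: A, D, E, I, K, L, M, P, Q, R
Level 3: B, O
A first appears at level 2.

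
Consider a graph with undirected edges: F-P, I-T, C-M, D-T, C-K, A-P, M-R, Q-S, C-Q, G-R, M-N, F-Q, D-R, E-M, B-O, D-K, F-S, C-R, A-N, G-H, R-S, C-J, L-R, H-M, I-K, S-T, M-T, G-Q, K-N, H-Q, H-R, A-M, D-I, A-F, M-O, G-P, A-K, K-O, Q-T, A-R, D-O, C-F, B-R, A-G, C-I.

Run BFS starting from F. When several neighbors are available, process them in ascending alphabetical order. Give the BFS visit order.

F, A, C, P, Q, S, G, K, M, N, R, I, J, H, T, D, O, E, B, L

Visit F; enqueue A, C, P, Q, S → queue [A, C, P, Q, S]
Visit A; enqueue G, K, M, N, R → queue [C, P, Q, S, G, K, M, N, R]
Visit C; enqueue I, J → queue [P, Q, S, G, K, M, N, R, I, J]
Visit P → queue [Q, S, G, K, M, N, R, I, J]
Visit Q; enqueue H, T → queue [S, G, K, M, N, R, I, J, H, T]
Visit S → queue [G, K, M, N, R, I, J, H, T]
Visit G → queue [K, M, N, R, I, J, H, T]
Visit K; enqueue D, O → queue [M, N, R, I, J, H, T, D, O]
Visit M; enqueue E → queue [N, R, I, J, H, T, D, O, E]
Visit N → queue [R, I, J, H, T, D, O, E]
Visit R; enqueue B, L → queue [I, J, H, T, D, O, E, B, L]
Visit I → queue [J, H, T, D, O, E, B, L]
Visit J → queue [H, T, D, O, E, B, L]
Visit H → queue [T, D, O, E, B, L]
Visit T → queue [D, O, E, B, L]
Visit D → queue [O, E, B, L]
Visit O → queue [E, B, L]
Visit E → queue [B, L]
Visit B → queue [L]
Visit L → queue []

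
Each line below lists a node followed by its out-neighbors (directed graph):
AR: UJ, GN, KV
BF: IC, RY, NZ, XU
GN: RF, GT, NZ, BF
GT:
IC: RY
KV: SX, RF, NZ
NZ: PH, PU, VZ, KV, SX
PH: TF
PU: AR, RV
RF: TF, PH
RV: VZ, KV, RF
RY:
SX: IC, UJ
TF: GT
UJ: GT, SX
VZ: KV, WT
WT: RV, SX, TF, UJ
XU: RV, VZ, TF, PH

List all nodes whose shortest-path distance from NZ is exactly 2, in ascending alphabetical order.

Level 0: NZ
Level 1: KV, PH, PU, SX, VZ
Level 2: AR, IC, RF, RV, TF, UJ, WT
Level 3: GN, GT, RY
Level 4: BF
Level 5: XU

AR, IC, RF, RV, TF, UJ, WT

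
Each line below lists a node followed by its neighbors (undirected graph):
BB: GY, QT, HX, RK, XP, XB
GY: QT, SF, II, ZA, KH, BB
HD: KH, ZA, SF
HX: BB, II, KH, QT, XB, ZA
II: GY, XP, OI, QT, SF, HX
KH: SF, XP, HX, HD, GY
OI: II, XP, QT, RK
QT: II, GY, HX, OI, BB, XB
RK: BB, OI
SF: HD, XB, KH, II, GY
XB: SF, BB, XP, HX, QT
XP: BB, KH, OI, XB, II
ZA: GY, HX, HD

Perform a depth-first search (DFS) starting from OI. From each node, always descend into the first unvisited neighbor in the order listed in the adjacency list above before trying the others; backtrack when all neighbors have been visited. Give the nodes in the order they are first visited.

OI, II, GY, QT, HX, BB, RK, XP, KH, SF, HD, ZA, XB

Visit OI
OI → II
II → GY
GY → QT
QT → HX
HX → BB
BB → RK
BB → XP
XP → KH
KH → SF
SF → HD
HD → ZA
SF → XB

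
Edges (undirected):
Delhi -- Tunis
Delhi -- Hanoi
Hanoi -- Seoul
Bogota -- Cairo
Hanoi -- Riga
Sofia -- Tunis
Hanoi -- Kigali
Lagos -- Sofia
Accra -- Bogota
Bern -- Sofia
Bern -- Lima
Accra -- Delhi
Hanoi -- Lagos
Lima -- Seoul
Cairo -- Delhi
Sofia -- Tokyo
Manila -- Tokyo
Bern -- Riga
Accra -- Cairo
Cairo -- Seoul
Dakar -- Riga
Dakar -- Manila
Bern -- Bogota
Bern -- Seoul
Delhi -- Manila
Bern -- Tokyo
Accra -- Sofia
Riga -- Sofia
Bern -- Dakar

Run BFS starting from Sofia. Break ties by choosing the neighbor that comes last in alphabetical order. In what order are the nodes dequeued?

Visit Sofia; enqueue Tunis, Tokyo, Riga, Lagos, Bern, Accra → queue [Tunis, Tokyo, Riga, Lagos, Bern, Accra]
Visit Tunis; enqueue Delhi → queue [Tokyo, Riga, Lagos, Bern, Accra, Delhi]
Visit Tokyo; enqueue Manila → queue [Riga, Lagos, Bern, Accra, Delhi, Manila]
Visit Riga; enqueue Hanoi, Dakar → queue [Lagos, Bern, Accra, Delhi, Manila, Hanoi, Dakar]
Visit Lagos → queue [Bern, Accra, Delhi, Manila, Hanoi, Dakar]
Visit Bern; enqueue Seoul, Lima, Bogota → queue [Accra, Delhi, Manila, Hanoi, Dakar, Seoul, Lima, Bogota]
Visit Accra; enqueue Cairo → queue [Delhi, Manila, Hanoi, Dakar, Seoul, Lima, Bogota, Cairo]
Visit Delhi → queue [Manila, Hanoi, Dakar, Seoul, Lima, Bogota, Cairo]
Visit Manila → queue [Hanoi, Dakar, Seoul, Lima, Bogota, Cairo]
Visit Hanoi; enqueue Kigali → queue [Dakar, Seoul, Lima, Bogota, Cairo, Kigali]
Visit Dakar → queue [Seoul, Lima, Bogota, Cairo, Kigali]
Visit Seoul → queue [Lima, Bogota, Cairo, Kigali]
Visit Lima → queue [Bogota, Cairo, Kigali]
Visit Bogota → queue [Cairo, Kigali]
Visit Cairo → queue [Kigali]
Visit Kigali → queue []

Sofia Tunis Tokyo Riga Lagos Bern Accra Delhi Manila Hanoi Dakar Seoul Lima Bogota Cairo Kigali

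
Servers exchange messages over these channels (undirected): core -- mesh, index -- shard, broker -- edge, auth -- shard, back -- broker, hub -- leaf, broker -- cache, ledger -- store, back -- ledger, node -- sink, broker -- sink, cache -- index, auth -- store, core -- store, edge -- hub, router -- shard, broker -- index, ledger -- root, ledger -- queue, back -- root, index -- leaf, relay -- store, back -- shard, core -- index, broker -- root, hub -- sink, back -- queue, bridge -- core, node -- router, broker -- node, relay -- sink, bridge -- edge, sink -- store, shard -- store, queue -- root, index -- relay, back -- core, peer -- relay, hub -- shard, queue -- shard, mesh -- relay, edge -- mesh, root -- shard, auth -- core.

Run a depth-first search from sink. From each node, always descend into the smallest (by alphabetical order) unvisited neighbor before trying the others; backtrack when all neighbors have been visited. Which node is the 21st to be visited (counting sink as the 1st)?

node

Visit sink
sink → broker
broker → back
back → core
core → auth
auth → shard
shard → hub
hub → edge
edge → bridge
edge → mesh
mesh → relay
relay → index
index → cache
index → leaf
relay → peer
relay → store
store → ledger
ledger → queue
queue → root
shard → router
router → node

Visit order: sink, broker, back, core, auth, shard, hub, edge, bridge, mesh, relay, index, cache, leaf, peer, store, ledger, queue, root, router, node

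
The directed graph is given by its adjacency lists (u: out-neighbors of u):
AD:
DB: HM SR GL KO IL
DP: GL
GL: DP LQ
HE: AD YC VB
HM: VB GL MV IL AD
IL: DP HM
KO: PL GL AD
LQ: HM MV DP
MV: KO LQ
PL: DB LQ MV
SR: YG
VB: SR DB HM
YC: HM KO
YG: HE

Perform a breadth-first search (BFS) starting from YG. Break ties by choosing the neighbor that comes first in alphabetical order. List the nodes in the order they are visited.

YG, HE, AD, VB, YC, DB, HM, SR, KO, GL, IL, MV, PL, DP, LQ

Visit YG; enqueue HE → queue [HE]
Visit HE; enqueue AD, VB, YC → queue [AD, VB, YC]
Visit AD → queue [VB, YC]
Visit VB; enqueue DB, HM, SR → queue [YC, DB, HM, SR]
Visit YC; enqueue KO → queue [DB, HM, SR, KO]
Visit DB; enqueue GL, IL → queue [HM, SR, KO, GL, IL]
Visit HM; enqueue MV → queue [SR, KO, GL, IL, MV]
Visit SR → queue [KO, GL, IL, MV]
Visit KO; enqueue PL → queue [GL, IL, MV, PL]
Visit GL; enqueue DP, LQ → queue [IL, MV, PL, DP, LQ]
Visit IL → queue [MV, PL, DP, LQ]
Visit MV → queue [PL, DP, LQ]
Visit PL → queue [DP, LQ]
Visit DP → queue [LQ]
Visit LQ → queue []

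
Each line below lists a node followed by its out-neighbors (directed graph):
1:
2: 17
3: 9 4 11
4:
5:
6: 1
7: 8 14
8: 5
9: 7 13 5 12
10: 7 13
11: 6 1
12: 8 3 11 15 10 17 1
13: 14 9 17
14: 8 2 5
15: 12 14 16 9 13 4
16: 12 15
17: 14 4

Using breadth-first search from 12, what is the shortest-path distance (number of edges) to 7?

Level 0: 12
Level 1: 1, 3, 8, 10, 11, 15, 17
Level 2: 4, 5, 6, 7, 9, 13, 14, 16
Level 3: 2
7 first appears at level 2.

2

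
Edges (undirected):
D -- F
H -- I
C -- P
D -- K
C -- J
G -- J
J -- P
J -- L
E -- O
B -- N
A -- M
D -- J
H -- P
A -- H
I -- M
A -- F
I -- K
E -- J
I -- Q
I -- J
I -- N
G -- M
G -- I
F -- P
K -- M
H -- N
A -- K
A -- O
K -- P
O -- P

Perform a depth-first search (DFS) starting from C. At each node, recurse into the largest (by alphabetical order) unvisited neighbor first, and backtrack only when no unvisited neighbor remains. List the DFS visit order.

C, P, O, E, J, L, I, Q, N, H, A, M, K, D, F, G, B

Visit C
C → P
P → O
O → E
E → J
J → L
J → I
I → Q
I → N
N → H
H → A
A → M
M → K
K → D
D → F
M → G
N → B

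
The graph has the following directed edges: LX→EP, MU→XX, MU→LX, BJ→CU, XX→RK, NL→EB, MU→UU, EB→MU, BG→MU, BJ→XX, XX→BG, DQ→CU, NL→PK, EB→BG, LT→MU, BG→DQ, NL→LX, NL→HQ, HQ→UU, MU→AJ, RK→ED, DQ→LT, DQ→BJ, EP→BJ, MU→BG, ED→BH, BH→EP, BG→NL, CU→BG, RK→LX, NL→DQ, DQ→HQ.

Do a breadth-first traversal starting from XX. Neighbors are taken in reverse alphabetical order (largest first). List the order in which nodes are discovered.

XX, RK, BG, LX, ED, NL, MU, DQ, EP, BH, PK, HQ, EB, UU, AJ, LT, CU, BJ

Visit XX; enqueue RK, BG → queue [RK, BG]
Visit RK; enqueue LX, ED → queue [BG, LX, ED]
Visit BG; enqueue NL, MU, DQ → queue [LX, ED, NL, MU, DQ]
Visit LX; enqueue EP → queue [ED, NL, MU, DQ, EP]
Visit ED; enqueue BH → queue [NL, MU, DQ, EP, BH]
Visit NL; enqueue PK, HQ, EB → queue [MU, DQ, EP, BH, PK, HQ, EB]
Visit MU; enqueue UU, AJ → queue [DQ, EP, BH, PK, HQ, EB, UU, AJ]
Visit DQ; enqueue LT, CU, BJ → queue [EP, BH, PK, HQ, EB, UU, AJ, LT, CU, BJ]
Visit EP → queue [BH, PK, HQ, EB, UU, AJ, LT, CU, BJ]
Visit BH → queue [PK, HQ, EB, UU, AJ, LT, CU, BJ]
Visit PK → queue [HQ, EB, UU, AJ, LT, CU, BJ]
Visit HQ → queue [EB, UU, AJ, LT, CU, BJ]
Visit EB → queue [UU, AJ, LT, CU, BJ]
Visit UU → queue [AJ, LT, CU, BJ]
Visit AJ → queue [LT, CU, BJ]
Visit LT → queue [CU, BJ]
Visit CU → queue [BJ]
Visit BJ → queue []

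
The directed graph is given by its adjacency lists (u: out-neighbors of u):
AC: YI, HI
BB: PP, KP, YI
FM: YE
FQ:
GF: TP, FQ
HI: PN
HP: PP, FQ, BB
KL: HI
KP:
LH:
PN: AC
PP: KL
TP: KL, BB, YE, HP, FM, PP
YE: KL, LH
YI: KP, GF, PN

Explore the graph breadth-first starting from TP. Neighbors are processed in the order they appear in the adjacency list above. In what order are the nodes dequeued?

Visit TP; enqueue KL, BB, YE, HP, FM, PP → queue [KL, BB, YE, HP, FM, PP]
Visit KL; enqueue HI → queue [BB, YE, HP, FM, PP, HI]
Visit BB; enqueue KP, YI → queue [YE, HP, FM, PP, HI, KP, YI]
Visit YE; enqueue LH → queue [HP, FM, PP, HI, KP, YI, LH]
Visit HP; enqueue FQ → queue [FM, PP, HI, KP, YI, LH, FQ]
Visit FM → queue [PP, HI, KP, YI, LH, FQ]
Visit PP → queue [HI, KP, YI, LH, FQ]
Visit HI; enqueue PN → queue [KP, YI, LH, FQ, PN]
Visit KP → queue [YI, LH, FQ, PN]
Visit YI; enqueue GF → queue [LH, FQ, PN, GF]
Visit LH → queue [FQ, PN, GF]
Visit FQ → queue [PN, GF]
Visit PN; enqueue AC → queue [GF, AC]
Visit GF → queue [AC]
Visit AC → queue []

TP, KL, BB, YE, HP, FM, PP, HI, KP, YI, LH, FQ, PN, GF, AC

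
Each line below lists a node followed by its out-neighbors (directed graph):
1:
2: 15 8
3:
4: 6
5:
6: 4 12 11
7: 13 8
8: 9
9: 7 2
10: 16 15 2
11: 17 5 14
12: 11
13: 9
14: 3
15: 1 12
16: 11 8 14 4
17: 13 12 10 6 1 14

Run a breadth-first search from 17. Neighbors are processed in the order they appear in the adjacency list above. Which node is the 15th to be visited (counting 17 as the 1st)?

7

Visit 17; enqueue 13, 12, 10, 6, 1, 14 → queue [13, 12, 10, 6, 1, 14]
Visit 13; enqueue 9 → queue [12, 10, 6, 1, 14, 9]
Visit 12; enqueue 11 → queue [10, 6, 1, 14, 9, 11]
Visit 10; enqueue 16, 15, 2 → queue [6, 1, 14, 9, 11, 16, 15, 2]
Visit 6; enqueue 4 → queue [1, 14, 9, 11, 16, 15, 2, 4]
Visit 1 → queue [14, 9, 11, 16, 15, 2, 4]
Visit 14; enqueue 3 → queue [9, 11, 16, 15, 2, 4, 3]
Visit 9; enqueue 7 → queue [11, 16, 15, 2, 4, 3, 7]
Visit 11; enqueue 5 → queue [16, 15, 2, 4, 3, 7, 5]
Visit 16; enqueue 8 → queue [15, 2, 4, 3, 7, 5, 8]
Visit 15 → queue [2, 4, 3, 7, 5, 8]
Visit 2 → queue [4, 3, 7, 5, 8]
Visit 4 → queue [3, 7, 5, 8]
Visit 3 → queue [7, 5, 8]
Visit 7 → queue [5, 8]
Visit 5 → queue [8]
Visit 8 → queue []

Visit order: 17, 13, 12, 10, 6, 1, 14, 9, 11, 16, 15, 2, 4, 3, 7, 5, 8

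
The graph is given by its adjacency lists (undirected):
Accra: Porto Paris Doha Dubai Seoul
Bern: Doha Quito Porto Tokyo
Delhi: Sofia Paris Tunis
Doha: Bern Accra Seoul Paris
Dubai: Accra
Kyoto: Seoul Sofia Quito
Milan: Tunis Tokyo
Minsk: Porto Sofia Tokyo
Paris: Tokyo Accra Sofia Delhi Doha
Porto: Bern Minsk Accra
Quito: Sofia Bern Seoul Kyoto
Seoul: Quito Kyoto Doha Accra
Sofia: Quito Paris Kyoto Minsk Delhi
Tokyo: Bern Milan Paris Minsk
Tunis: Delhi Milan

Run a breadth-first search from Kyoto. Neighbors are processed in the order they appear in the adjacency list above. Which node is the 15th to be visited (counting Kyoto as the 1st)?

Milan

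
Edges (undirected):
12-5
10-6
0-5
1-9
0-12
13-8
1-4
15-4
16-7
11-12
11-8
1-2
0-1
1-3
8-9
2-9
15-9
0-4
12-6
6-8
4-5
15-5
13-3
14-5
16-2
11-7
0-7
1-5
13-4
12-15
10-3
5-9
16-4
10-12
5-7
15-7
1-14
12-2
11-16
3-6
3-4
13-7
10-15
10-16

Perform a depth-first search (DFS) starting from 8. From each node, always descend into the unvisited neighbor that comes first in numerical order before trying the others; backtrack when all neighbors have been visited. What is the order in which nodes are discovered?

Visit 8
8 → 6
6 → 3
3 → 1
1 → 0
0 → 4
4 → 5
5 → 7
7 → 11
11 → 12
12 → 2
2 → 9
9 → 15
15 → 10
10 → 16
7 → 13
5 → 14

8, 6, 3, 1, 0, 4, 5, 7, 11, 12, 2, 9, 15, 10, 16, 13, 14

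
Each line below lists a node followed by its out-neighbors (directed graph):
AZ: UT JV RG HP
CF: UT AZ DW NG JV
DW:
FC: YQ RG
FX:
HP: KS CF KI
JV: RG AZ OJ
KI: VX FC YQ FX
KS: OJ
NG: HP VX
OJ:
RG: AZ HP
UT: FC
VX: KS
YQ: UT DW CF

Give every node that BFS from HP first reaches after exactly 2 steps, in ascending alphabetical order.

AZ, DW, FC, FX, JV, NG, OJ, UT, VX, YQ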